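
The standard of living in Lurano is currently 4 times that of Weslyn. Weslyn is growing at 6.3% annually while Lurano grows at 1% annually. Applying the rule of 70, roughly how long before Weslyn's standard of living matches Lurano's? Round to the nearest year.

The growth-rate gap is 6.3% − 1% = 5.3 percentage points.
So the ratio between them halves every 70/5.3 ≈ 13.21 years.
A 4 times gap closes after 2 halvings: 2 × 13.21 ≈ 26 years.

around 26 years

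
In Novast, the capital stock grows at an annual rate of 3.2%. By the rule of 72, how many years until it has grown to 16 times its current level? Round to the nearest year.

Doubling time ≈ 72/3.2 = 22.50 years.
Getting to 16× needs 4 doublings: 4 × 22.50 ≈ 90 years.

90 years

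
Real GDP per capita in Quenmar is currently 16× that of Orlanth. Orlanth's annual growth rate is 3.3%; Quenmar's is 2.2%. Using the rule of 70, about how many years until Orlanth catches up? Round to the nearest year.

What matters is the difference: 1.1 pp.
Rule of 70 on the gap: the ratio halves every 70/1.1 ≈ 63.64 years.
A 16× gap closes after 4 halvings: 4 × 63.64 ≈ 255 years.

about 255 years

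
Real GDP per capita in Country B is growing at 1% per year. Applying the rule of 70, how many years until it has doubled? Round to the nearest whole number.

70/1 ≈ 70.00, so it doubles roughly every 70 years.

≈ 70 years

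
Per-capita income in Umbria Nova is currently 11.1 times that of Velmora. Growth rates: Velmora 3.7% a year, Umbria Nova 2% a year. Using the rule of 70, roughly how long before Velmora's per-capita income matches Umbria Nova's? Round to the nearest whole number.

around 143 years

The growth-rate gap is 3.7% − 2% = 1.7 percentage points.
So the ratio between them halves every 70/1.7 ≈ 41.18 years.
An 11.1 times gap takes log₂(11.1) ≈ 3.47 halvings to close: 3.47 × 41.18 ≈ 143 years.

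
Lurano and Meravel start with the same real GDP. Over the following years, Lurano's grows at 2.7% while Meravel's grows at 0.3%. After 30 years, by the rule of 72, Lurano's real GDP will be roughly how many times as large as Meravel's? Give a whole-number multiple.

Lurano pulls ahead at 2.4 pp per year, so the ratio doubles every 72/2.4 ≈ 30.00 years.
In 30 years that's 1.00 doublings: 2^1.00 ≈ 2.

approximately 2 times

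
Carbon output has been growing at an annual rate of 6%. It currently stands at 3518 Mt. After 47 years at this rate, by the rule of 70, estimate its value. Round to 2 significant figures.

≈ 57000 Mt

Doubling time ≈ 70/6 = 11.67 years.
47 years is 47/11.67 ≈ 4.03 doublings, a factor of 2^4.03 ≈ 16.34.
3518 × 16.34 ≈ 57000 Mt.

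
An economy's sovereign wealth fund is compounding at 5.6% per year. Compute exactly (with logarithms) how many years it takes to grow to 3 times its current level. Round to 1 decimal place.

t = ln(3) / ln(1 + 0.056) = 1.0986 / 0.054488 ≈ 20.16.

20.2 years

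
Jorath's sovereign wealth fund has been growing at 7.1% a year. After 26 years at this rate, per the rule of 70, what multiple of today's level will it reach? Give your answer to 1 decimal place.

≈ 6.2 times

Doubling time ≈ 70/7.1 = 9.86 years.
26 years / 9.86 ≈ 2.64 doublings → factor 2^2.64 ≈ 6.2.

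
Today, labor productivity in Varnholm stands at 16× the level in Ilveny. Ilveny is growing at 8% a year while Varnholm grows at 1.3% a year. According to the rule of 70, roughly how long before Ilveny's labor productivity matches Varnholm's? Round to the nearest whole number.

around 42 years

The growth-rate gap is 8% − 1.3% = 6.7 percentage points.
So the ratio between them halves every 70/6.7 ≈ 10.45 years.
A 16× gap closes after 4 halvings: 4 × 10.45 ≈ 42 years.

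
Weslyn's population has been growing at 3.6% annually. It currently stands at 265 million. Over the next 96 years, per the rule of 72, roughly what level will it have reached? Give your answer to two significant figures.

It doubles every 72/3.6 ≈ 20.00 years, so 96 years is 4.80 doublings.
2^4.80 ≈ 27.86; 265 × 27.86 ≈ 7400 million.

about 7400 million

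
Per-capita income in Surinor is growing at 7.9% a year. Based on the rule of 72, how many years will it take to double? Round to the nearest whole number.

approximately 9 years

72/7.9 ≈ 9.11, so it doubles roughly every 9 years.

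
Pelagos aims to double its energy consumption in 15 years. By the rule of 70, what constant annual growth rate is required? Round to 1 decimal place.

70 / 15 ≈ 4.67, so about 4.7% a year.

4.7% a year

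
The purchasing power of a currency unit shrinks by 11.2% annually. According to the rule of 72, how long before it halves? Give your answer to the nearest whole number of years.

≈ 6 years

The rule works in reverse for decay: 72/11.2 ≈ 6.43 years to halve.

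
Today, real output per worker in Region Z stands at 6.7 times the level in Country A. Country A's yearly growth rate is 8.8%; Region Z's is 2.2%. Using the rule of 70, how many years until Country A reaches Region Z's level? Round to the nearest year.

roughly 29 years

The growth-rate gap is 8.8% − 2.2% = 6.6 percentage points.
So the ratio between them halves every 70/6.6 ≈ 10.61 years.
A 6.7 times gap takes log₂(6.7) ≈ 2.74 halvings to close: 2.74 × 10.61 ≈ 29 years.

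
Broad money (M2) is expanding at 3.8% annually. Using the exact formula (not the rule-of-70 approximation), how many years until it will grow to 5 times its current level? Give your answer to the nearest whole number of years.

43 years

t = ln(5) / ln(1 + 0.038) = 1.6094 / 0.037296 ≈ 43.15.
≈ 43 years.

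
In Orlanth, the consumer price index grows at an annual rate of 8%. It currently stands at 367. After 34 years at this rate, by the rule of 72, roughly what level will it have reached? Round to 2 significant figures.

approximately 5000

It doubles every 72/8 ≈ 9.00 years, so 34 years is 3.78 doublings.
2^3.78 ≈ 13.74; 367 × 13.74 ≈ 5000.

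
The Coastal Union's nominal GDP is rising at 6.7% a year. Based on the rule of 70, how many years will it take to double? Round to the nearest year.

10 years

70/6.7 ≈ 10.45, so it doubles roughly every 10 years.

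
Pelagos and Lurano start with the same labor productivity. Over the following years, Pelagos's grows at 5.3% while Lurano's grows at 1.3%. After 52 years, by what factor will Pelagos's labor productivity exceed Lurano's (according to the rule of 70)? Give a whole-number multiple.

roughly 8 times

Pelagos pulls ahead at 4 pp per year, so the ratio doubles every 70/4 ≈ 17.50 years.
In 52 years that's 2.97 doublings: 2^2.97 ≈ 8.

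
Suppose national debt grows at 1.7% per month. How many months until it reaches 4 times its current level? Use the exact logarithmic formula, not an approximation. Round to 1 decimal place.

82.2 months

t = ln(4) / ln(1 + 0.017) = 1.3863 / 0.016857 ≈ 82.24.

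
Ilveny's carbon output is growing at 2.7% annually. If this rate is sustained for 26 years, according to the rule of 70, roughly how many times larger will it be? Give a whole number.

70/2.7 ≈ 25.93 years per doubling.
26 years fits 1 doubling: 2^1 = 2.

≈ 2 times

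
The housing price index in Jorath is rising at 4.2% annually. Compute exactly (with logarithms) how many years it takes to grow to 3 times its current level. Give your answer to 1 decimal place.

t = ln(3) / ln(1 + 0.042) = 1.0986 / 0.041142 ≈ 26.70.

26.7 years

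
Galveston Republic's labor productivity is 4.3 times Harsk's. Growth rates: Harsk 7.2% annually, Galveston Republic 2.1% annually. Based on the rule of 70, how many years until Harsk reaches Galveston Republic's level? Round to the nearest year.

What matters is the difference: 5.1 pp.
Rule of 70 on the gap: the ratio halves every 70/5.1 ≈ 13.73 years.
A 4.3 times gap takes log₂(4.3) ≈ 2.10 halvings to close: 2.10 × 13.73 ≈ 29 years.

roughly 29 years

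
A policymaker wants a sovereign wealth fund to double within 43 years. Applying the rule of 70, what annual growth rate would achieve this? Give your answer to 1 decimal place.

roughly 1.6%

70 / 43 ≈ 1.63, so about 1.6% a year.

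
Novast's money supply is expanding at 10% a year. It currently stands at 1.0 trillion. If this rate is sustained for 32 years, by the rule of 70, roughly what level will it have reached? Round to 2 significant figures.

Doubling time ≈ 70/10 = 7.00 years.
32 years is 32/7.00 ≈ 4.57 doublings, a factor of 2^4.57 ≈ 23.75.
1.0 × 23.75 ≈ 24 trillion.

around 24 trillion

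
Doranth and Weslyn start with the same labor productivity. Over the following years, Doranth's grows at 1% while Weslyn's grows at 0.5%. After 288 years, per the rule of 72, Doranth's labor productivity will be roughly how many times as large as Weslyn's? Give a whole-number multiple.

Only the 0.5-point difference matters.
72/0.5 ≈ 144.00 years per doubling of the ratio; 288 years gives 2.00 doublings, so ≈ 4×.

approximately 4 times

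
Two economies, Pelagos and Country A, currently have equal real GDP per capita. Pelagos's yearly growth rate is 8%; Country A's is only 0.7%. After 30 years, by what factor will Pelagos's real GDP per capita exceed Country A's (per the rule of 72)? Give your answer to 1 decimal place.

Rate gap = 8% − 0.7% = 7.3 points.
The ratio doubles every 72/7.3 ≈ 9.86 years.
30/9.86 ≈ 3.04 doublings → ratio ≈ 2^3.04 ≈ 8.2.

about 8.2 times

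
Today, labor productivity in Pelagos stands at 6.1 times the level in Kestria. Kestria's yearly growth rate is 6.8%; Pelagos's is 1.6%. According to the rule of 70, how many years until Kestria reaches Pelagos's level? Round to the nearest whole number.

Kestria gains on Pelagos at 6.8% − 1.6% = 5.2 points a year.
At that relative rate the gap halves every 70/5.2 ≈ 13.46 years.
A 6.1 times gap takes log₂(6.1) ≈ 2.61 halvings to close: 2.61 × 13.46 ≈ 35 years.

≈ 35 years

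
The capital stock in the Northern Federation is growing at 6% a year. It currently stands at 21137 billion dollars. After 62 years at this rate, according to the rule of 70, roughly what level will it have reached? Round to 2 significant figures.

Doubling time ≈ 70/6 = 11.67 years.
62 years is 62/11.67 ≈ 5.31 doublings, a factor of 2^5.31 ≈ 39.67.
21137 × 39.67 ≈ 840000 billion dollars.

around 840000 billion dollars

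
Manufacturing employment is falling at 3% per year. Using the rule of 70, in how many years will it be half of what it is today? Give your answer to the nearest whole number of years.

around 23 years

Falling at 3%, it halves about every 70/3 = 23.33 years.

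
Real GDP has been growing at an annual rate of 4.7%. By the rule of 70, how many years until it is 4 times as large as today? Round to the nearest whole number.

30 years

Doubling time ≈ 70/4.7 = 14.89 years.
Getting to 4× needs 2 doublings: 2 × 14.89 ≈ 30 years.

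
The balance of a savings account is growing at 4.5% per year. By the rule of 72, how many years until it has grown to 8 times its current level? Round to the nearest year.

about 48 years

At 4.5% it doubles every 72/4.5 ≈ 16.00 years.
8× is 3 doublings, so 3 × 16.00 ≈ 48 years.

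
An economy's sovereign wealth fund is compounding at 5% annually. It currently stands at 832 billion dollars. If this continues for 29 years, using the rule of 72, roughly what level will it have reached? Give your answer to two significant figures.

Doubling time ≈ 72/5 = 14.40 years.
29 years is 29/14.40 ≈ 2.01 doublings, a factor of 2^2.01 ≈ 4.03.
832 × 4.03 ≈ 3400 billion dollars.

≈ 3400 billion dollars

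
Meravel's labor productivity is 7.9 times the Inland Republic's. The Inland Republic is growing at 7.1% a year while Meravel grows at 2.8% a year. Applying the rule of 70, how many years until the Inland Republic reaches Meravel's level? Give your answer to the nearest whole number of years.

What matters is the difference: 4.3 pp.
Rule of 70 on the gap: the ratio halves every 70/4.3 ≈ 16.28 years.
A 7.9 times gap takes log₂(7.9) ≈ 2.98 halvings to close: 2.98 × 16.28 ≈ 49 years.

around 49 years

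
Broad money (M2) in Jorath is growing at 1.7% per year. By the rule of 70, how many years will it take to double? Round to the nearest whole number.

≈ 41 years

At 1.7%, doubling takes about 70/1.7 = 41.18 years.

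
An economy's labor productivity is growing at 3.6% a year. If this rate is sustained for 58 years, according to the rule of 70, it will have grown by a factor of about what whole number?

Doubling time ≈ 70/3.6 = 19.44 years.
58/19.44 ≈ 3 doublings, so about 2^3 = 8×.

approximately 8 times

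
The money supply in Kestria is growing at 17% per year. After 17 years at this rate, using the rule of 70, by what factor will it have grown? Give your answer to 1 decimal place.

≈ 17.5 times

Doubles every ≈ 4.12 years (70/17).
17 years is 4.13 doublings; 2^4.13 ≈ 17.5×.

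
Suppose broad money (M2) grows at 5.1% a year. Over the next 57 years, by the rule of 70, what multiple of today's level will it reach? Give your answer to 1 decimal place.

Doubling time ≈ 70/5.1 = 13.73 years.
57 years / 13.73 ≈ 4.15 doublings → factor 2^4.15 ≈ 17.8.

≈ 17.8 times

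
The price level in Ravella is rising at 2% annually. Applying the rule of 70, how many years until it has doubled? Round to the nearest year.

≈ 35 years

At 2%, doubling takes about 70/2 = 35.00 years.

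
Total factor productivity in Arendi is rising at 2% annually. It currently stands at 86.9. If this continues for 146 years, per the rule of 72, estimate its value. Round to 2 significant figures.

Doubling time ≈ 72/2 = 36.00 years.
146 years is 146/36.00 ≈ 4.06 doublings, a factor of 2^4.06 ≈ 16.68.
86.9 × 16.68 ≈ 1400.

1400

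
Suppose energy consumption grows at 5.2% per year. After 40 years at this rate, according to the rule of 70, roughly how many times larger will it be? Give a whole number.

Doubling time ≈ 70/5.2 = 13.46 years.
40/13.46 ≈ 3 doublings, so about 2^3 = 8×.

8 times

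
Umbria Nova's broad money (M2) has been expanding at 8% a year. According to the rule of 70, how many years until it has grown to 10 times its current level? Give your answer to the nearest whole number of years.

approximately 29 years

One doubling takes 70/8 = 8.75 years.
Reaching 10× takes log₂(10) ≈ 3.32 doublings.
3.32 × 8.75 ≈ 29 years.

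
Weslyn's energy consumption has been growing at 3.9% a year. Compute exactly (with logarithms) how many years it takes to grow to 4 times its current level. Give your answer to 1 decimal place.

t = ln(4) / ln(1 + 0.039) = 1.3863 / 0.038259 ≈ 36.23.

36.2 years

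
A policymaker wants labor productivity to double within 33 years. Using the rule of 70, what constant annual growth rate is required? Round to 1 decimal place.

about 2.1%

70 / 33 ≈ 2.12, so about 2.1% a year.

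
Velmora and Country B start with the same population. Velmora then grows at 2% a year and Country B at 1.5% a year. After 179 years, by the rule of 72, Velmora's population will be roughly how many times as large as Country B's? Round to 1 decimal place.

roughly 2.4 times

Only the 0.5-point difference matters.
72/0.5 ≈ 144.00 years per doubling of the ratio; 179 years gives 1.24 doublings, so ≈ 2.4×.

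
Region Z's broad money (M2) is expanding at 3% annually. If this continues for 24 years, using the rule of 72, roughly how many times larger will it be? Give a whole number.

roughly 2 times

Doubling time ≈ 72/3 = 24.00 years.
24/24.00 ≈ 1 doubling, so about 2^1 = 2×.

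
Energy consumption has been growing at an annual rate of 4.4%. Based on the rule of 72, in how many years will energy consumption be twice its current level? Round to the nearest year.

about 16 years

Doubling time ≈ 72 / 4.4 = 16.36 years.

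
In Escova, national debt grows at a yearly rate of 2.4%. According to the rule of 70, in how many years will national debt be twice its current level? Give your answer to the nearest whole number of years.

about 29 years

Doubling time ≈ 70 / 2.4 = 29.17 years.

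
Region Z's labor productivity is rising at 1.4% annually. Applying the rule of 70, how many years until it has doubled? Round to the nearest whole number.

approximately 50 years

At 1.4%, doubling takes about 70/1.4 = 50.00 years.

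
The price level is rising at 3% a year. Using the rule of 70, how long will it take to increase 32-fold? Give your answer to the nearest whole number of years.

One doubling takes 70/3 = 23.33 years.
32 = 2^5, so 5 doublings → 117 years.

117 years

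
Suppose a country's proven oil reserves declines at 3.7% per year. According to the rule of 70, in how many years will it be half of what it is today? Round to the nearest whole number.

roughly 19 years

Halving time ≈ 70 / 3.7 = 18.92 → 19 years.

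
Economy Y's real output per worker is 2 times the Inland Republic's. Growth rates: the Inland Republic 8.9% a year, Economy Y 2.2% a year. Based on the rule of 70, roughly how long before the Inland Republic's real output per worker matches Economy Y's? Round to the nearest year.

The growth-rate gap is 8.9% − 2.2% = 6.7 percentage points.
So the ratio between them halves every 70/6.7 ≈ 10.45 years.
A 2 times gap closes after 1 halving: 1 × 10.45 ≈ 10 years.

about 10 years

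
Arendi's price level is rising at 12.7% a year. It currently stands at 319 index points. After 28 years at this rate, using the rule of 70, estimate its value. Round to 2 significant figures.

approximately 11000 index points

It doubles every 70/12.7 ≈ 5.51 years, so 28 years is 5.08 doublings.
2^5.08 ≈ 33.82; 319 × 33.82 ≈ 11000 index points.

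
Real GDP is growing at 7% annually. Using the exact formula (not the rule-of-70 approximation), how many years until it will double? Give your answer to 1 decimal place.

t = ln(2) / ln(1 + 0.07) = 0.6931 / 0.067659 ≈ 10.24.

10.2 years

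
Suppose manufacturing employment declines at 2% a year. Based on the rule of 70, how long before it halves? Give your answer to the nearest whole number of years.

roughly 35 years

The rule works in reverse for decay: 70/2 ≈ 35.00 years to halve.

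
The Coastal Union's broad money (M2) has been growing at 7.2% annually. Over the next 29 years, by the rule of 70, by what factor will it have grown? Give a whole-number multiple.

8 times

70/7.2 ≈ 9.72 years per doubling.
29 years fits 3 doublings: 2^3 = 8.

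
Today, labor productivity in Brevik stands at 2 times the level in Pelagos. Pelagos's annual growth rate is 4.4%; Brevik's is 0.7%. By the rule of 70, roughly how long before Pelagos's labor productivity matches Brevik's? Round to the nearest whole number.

roughly 19 years

What matters is the difference: 3.7 pp.
Rule of 70 on the gap: the ratio halves every 70/3.7 ≈ 18.92 years.
A 2 times gap closes after 1 halving: 1 × 18.92 ≈ 19 years.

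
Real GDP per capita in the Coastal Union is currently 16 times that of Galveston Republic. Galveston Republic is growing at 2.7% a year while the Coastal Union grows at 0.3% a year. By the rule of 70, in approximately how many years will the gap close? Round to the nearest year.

The growth-rate gap is 2.7% − 0.3% = 2.4 percentage points.
So the ratio between them halves every 70/2.4 ≈ 29.17 years.
A 16 times gap closes after 4 halvings: 4 × 29.17 ≈ 117 years.

approximately 117 years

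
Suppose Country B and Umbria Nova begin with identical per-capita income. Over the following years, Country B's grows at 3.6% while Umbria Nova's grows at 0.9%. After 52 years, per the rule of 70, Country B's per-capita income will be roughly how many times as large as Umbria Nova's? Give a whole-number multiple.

approximately 4 times

Rate gap = 3.6% − 0.9% = 2.7 points.
The ratio doubles every 70/2.7 ≈ 25.93 years.
52/25.93 ≈ 2.01 doublings → ratio ≈ 2^2.01 ≈ 4.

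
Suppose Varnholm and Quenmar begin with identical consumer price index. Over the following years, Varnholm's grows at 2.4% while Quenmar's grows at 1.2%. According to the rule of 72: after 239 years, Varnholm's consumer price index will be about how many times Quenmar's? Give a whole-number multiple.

approximately 16 times

Only the 1.2-point difference matters.
72/1.2 ≈ 60.00 years per doubling of the ratio; 239 years gives 3.98 doublings, so ≈ 16×.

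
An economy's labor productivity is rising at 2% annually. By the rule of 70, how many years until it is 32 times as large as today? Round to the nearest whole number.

One doubling takes 70/2 = 35.00 years.
Getting to 32× needs 5 doublings: 5 × 35.00 ≈ 175 years.

around 175 years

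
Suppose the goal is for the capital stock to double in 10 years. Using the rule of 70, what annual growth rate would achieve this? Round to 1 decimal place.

70 / 10 ≈ 7.00, so about 7.0% annually.

≈ 7.0%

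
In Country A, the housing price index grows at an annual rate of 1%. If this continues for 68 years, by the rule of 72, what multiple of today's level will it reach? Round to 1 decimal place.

Doubling time ≈ 72/1 = 72.00 years.
68 years / 72.00 ≈ 0.94 doublings → factor 2^0.94 ≈ 1.9.

roughly 1.9 times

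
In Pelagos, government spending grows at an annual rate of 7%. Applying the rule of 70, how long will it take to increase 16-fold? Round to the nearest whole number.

roughly 40 years

Doubling time ≈ 70/7 = 10.00 years.
16 = 2^4, so 4 doublings → 40 years.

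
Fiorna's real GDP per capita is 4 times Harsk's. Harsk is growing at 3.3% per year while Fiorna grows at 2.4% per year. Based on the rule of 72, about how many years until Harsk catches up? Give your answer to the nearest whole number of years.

≈ 160 years

What matters is the difference: 0.9 pp.
Rule of 72 on the gap: the ratio halves every 72/0.9 ≈ 80.00 years.
A 4 times gap closes after 2 halvings: 2 × 80.00 ≈ 160 years.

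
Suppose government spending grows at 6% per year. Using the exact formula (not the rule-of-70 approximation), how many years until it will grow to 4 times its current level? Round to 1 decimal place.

23.8 years

t = ln(4) / ln(1 + 0.06) = 1.3863 / 0.058269 ≈ 23.79.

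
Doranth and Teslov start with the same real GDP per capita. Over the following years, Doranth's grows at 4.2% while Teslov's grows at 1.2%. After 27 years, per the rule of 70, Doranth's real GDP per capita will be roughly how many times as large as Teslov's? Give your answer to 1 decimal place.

Only the 3-point difference matters.
70/3 ≈ 23.33 years per doubling of the ratio; 27 years gives 1.16 doublings, so ≈ 2.2×.

roughly 2.2 times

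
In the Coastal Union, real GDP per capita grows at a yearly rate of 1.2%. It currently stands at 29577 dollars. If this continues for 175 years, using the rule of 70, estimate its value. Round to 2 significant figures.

around 240000 dollars

Doubling time ≈ 70/1.2 = 58.33 years.
175 years is 175/58.33 ≈ 3.00 doublings, a factor of 2^3.00 ≈ 8.00.
29577 × 8.00 ≈ 240000 dollars.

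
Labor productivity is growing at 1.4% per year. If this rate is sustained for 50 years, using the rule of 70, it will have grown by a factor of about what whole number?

70/1.4 ≈ 50.00 years per doubling.
50 years fits 1 doubling: 2^1 = 2.

≈ 2 times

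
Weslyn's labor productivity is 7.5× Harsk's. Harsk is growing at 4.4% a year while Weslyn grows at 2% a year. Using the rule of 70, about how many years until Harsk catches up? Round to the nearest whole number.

about 85 years

The growth-rate gap is 4.4% − 2% = 2.4 percentage points.
So the ratio between them halves every 70/2.4 ≈ 29.17 years.
A 7.5× gap takes log₂(7.5) ≈ 2.91 halvings to close: 2.91 × 29.17 ≈ 85 years.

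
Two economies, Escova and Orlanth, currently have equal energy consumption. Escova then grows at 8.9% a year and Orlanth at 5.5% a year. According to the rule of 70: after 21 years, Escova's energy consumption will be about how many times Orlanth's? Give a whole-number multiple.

approximately 2 times

Only the 3.4-point difference matters.
70/3.4 ≈ 20.59 years per doubling of the ratio; 21 years gives 1.02 doublings, so ≈ 2×.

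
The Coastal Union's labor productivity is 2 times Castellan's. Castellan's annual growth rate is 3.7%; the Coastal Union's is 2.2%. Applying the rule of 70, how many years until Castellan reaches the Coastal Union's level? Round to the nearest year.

roughly 47 years

Castellan gains on the Coastal Union at 3.7% − 2.2% = 1.5 points a year.
At that relative rate the gap halves every 70/1.5 ≈ 46.67 years.
A 2 times gap closes after 1 halving: 1 × 46.67 ≈ 47 years.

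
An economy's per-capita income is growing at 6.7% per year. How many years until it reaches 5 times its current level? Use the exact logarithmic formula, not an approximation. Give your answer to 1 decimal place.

t = ln(5) / ln(1 + 0.067) = 1.6094 / 0.064851 ≈ 24.82.

24.8 years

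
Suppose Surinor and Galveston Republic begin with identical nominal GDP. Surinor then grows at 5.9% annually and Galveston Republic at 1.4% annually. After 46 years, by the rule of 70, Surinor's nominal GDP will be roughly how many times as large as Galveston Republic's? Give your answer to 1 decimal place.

roughly 7.8 times

Rate gap = 5.9% − 1.4% = 4.5 points.
The ratio doubles every 70/4.5 ≈ 15.56 years.
46/15.56 ≈ 2.96 doublings → ratio ≈ 2^2.96 ≈ 7.8.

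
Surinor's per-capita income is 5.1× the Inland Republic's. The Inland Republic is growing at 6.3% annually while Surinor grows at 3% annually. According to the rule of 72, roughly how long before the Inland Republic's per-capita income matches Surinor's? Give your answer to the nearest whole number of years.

What matters is the difference: 3.3 pp.
Rule of 72 on the gap: the ratio halves every 72/3.3 ≈ 21.82 years.
A 5.1× gap takes log₂(5.1) ≈ 2.35 halvings to close: 2.35 × 21.82 ≈ 51 years.

roughly 51 years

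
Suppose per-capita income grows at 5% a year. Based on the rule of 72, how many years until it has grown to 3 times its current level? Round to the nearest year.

Doubling time ≈ 72/5 = 14.40 years.
Reaching 3× takes log₂(3) ≈ 1.58 doublings.
1.58 × 14.40 ≈ 23 years.

23 years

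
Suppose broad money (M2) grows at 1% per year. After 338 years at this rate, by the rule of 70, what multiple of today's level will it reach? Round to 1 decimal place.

Doubles every ≈ 70.00 years (70/1).
338 years is 4.83 doublings; 2^4.83 ≈ 28.4×.

≈ 28.4 times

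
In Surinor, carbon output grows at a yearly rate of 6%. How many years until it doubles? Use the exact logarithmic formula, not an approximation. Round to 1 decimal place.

11.9 years

t = ln(2) / ln(1 + 0.06) = 0.6931 / 0.058269 ≈ 11.89.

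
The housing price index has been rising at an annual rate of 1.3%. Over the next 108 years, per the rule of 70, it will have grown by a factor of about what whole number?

At 1.3% one doubling takes ≈ 53.85 years; 108 years is 2 of them, so ×4.

around 4 times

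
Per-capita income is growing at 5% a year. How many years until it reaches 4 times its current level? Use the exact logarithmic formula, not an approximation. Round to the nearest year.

t = ln(4) / ln(1 + 0.05) = 1.3863 / 0.048790 ≈ 28.41.
≈ 28 years.

28 years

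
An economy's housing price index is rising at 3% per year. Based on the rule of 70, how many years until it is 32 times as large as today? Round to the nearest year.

about 117 years

One doubling takes 70/3 = 23.33 years.
32× is 5 doublings, so 5 × 23.33 ≈ 117 years.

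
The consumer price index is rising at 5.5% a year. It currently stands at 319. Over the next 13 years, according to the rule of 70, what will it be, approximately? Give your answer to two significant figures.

650

It doubles every 70/5.5 ≈ 12.73 years, so 13 years is 1.02 doublings.
2^1.02 ≈ 2.03; 319 × 2.03 ≈ 650.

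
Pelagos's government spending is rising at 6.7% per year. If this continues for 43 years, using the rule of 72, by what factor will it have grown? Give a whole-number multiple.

72/6.7 ≈ 10.75 years per doubling.
43 years fits 4 doublings: 2^4 = 16.

roughly 16 times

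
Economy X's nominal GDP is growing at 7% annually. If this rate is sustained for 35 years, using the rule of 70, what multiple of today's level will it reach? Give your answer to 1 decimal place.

about 11.3 times

Doubles every ≈ 10.00 years (70/7).
35 years is 3.50 doublings; 2^3.50 ≈ 11.3×.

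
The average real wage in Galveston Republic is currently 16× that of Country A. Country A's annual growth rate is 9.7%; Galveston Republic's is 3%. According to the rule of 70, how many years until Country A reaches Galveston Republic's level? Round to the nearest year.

Country A gains on Galveston Republic at 9.7% − 3% = 6.7 points a year.
At that relative rate the gap halves every 70/6.7 ≈ 10.45 years.
A 16× gap closes after 4 halvings: 4 × 10.45 ≈ 42 years.

≈ 42 years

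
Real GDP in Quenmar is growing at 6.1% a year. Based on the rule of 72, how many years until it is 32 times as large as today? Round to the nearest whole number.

roughly 59 years

Doubling time ≈ 72/6.1 = 11.80 years.
32× is 5 doublings, so 5 × 11.80 ≈ 59 years.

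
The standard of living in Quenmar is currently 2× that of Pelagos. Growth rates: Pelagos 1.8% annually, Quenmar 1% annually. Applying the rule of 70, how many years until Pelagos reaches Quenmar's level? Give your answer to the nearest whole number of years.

about 88 years

The growth-rate gap is 1.8% − 1% = 0.8 percentage points.
So the ratio between them halves every 70/0.8 ≈ 87.50 years.
A 2× gap closes after 1 halving: 1 × 87.50 ≈ 88 years.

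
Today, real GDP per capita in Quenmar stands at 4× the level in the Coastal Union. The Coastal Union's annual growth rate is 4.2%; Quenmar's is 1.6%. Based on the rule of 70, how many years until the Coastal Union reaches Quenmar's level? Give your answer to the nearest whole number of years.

≈ 54 years

The growth-rate gap is 4.2% − 1.6% = 2.6 percentage points.
So the ratio between them halves every 70/2.6 ≈ 26.92 years.
A 4× gap closes after 2 halvings: 2 × 26.92 ≈ 54 years.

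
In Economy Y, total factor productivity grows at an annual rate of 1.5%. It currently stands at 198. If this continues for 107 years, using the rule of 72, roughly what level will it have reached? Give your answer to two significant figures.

Doubling time ≈ 72/1.5 = 48.00 years.
107 years is 107/48.00 ≈ 2.23 doublings, a factor of 2^2.23 ≈ 4.69.
198 × 4.69 ≈ 930.

approximately 930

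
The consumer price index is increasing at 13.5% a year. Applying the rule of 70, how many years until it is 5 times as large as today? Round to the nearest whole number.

roughly 12 years

Doubling time ≈ 70/13.5 = 5.19 years.
5× is log₂ 5 ≈ 2.32 doublings, so ≈ 2.32 × 5.19 = 12 years.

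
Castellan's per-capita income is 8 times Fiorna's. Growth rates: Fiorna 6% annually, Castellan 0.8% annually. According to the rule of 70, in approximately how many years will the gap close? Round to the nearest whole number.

about 40 years

What matters is the difference: 5.2 pp.
Rule of 70 on the gap: the ratio halves every 70/5.2 ≈ 13.46 years.
An 8 times gap closes after 3 halvings: 3 × 13.46 ≈ 40 years.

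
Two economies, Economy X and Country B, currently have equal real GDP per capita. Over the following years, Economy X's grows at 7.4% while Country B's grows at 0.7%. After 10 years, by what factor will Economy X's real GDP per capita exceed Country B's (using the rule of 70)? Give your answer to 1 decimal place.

Only the 6.7-point difference matters.
70/6.7 ≈ 10.45 years per doubling of the ratio; 10 years gives 0.96 doublings, so ≈ 1.9×.

about 1.9 times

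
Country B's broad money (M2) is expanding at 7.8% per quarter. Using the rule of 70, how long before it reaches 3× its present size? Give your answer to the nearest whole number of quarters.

At 7.8% it doubles every 70/7.8 ≈ 8.97 quarters.
Reaching 3× takes log₂(3) ≈ 1.58 doublings.
1.58 × 8.97 ≈ 14 quarters.

14 quarters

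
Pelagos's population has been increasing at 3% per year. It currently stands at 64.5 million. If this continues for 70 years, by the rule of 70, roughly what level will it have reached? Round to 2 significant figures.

around 520 million

It doubles every 70/3 ≈ 23.33 years, so 70 years is 3.00 doublings.
2^3.00 ≈ 8.00; 64.5 × 8.00 ≈ 520 million.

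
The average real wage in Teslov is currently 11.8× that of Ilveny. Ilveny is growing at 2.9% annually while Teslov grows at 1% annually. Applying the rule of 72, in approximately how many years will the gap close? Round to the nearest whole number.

about 135 years

The growth-rate gap is 2.9% − 1% = 1.9 percentage points.
So the ratio between them halves every 72/1.9 ≈ 37.89 years.
An 11.8× gap takes log₂(11.8) ≈ 3.56 halvings to close: 3.56 × 37.89 ≈ 135 years.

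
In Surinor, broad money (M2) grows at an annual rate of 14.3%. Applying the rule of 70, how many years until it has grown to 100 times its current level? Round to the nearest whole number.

around 33 years

At 14.3% it doubles every 70/14.3 ≈ 4.90 years.
Reaching 100× takes log₂(100) ≈ 6.64 doublings.
6.64 × 4.90 ≈ 33 years.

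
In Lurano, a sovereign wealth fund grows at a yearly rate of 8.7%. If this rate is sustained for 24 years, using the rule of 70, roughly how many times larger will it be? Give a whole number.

70/8.7 ≈ 8.05 years per doubling.
24 years fits 3 doublings: 2^3 = 8.

8 times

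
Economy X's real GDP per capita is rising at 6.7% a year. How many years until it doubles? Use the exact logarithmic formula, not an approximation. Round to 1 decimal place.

10.7 years

t = ln(2) / ln(1 + 0.067) = 0.6931 / 0.064851 ≈ 10.69.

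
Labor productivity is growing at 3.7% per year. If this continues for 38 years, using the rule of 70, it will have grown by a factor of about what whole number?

approximately 4 times

70/3.7 ≈ 18.92 years per doubling.
38 years fits 2 doublings: 2^2 = 4.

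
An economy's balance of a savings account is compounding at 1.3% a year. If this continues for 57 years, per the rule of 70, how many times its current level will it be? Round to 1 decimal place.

Doubles every ≈ 53.85 years (70/1.3).
57 years is 1.06 doublings; 2^1.06 ≈ 2.1×.

about 2.1 times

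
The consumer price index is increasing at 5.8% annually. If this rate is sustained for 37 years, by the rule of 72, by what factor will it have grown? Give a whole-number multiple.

72/5.8 ≈ 12.41 years per doubling.
37 years fits 3 doublings: 2^3 = 8.

roughly 8 times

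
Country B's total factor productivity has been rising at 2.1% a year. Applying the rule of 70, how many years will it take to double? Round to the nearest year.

approximately 33 years

Doubling time ≈ 70 / 2.1 = 33.33 years.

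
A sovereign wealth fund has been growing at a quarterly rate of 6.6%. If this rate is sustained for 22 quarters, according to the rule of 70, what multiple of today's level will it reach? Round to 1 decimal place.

≈ 4.2 times

Doubling time ≈ 70/6.6 = 10.61 quarters.
22 quarters / 10.61 ≈ 2.07 doublings → factor 2^2.07 ≈ 4.2.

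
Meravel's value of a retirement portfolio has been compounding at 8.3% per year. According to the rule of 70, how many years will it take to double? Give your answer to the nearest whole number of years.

about 8 years

At 8.3%, doubling takes about 70/8.3 = 8.43 years.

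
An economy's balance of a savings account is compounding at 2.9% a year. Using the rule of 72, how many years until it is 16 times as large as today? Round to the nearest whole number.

approximately 99 years

One doubling takes 72/2.9 = 24.83 years.
16× is 4 doublings, so 4 × 24.83 ≈ 99 years.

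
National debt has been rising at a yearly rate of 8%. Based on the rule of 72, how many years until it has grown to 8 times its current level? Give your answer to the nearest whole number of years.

Doubling time ≈ 72/8 = 9.00 years.
Getting to 8× needs 3 doublings: 3 × 9.00 ≈ 27 years.

approximately 27 years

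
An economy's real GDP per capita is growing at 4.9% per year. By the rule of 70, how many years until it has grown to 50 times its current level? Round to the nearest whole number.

roughly 81 years

One doubling takes 70/4.9 = 14.29 years.
Reaching 50× takes log₂(50) ≈ 5.64 doublings.
5.64 × 14.29 ≈ 81 years.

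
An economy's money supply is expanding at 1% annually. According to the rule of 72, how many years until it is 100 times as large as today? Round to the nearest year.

≈ 478 years

At 1% it doubles every 72/1 ≈ 72.00 years.
Reaching 100× takes log₂(100) ≈ 6.64 doublings.
6.64 × 72.00 ≈ 478 years.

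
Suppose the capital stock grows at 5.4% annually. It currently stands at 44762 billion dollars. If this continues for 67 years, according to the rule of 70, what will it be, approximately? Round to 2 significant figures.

Doubling time ≈ 70/5.4 = 12.96 years.
67 years is 67/12.96 ≈ 5.17 doublings, a factor of 2^5.17 ≈ 36.00.
44762 × 36.00 ≈ 1600000 billion dollars.

1600000 billion dollars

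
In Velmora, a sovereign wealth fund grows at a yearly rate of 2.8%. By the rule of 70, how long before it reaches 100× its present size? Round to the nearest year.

At 2.8% it doubles every 70/2.8 ≈ 25.00 years.
Reaching 100× takes log₂(100) ≈ 6.64 doublings.
6.64 × 25.00 ≈ 166 years.

approximately 166 years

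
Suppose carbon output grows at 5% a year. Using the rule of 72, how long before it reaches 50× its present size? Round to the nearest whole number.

One doubling takes 72/5 = 14.40 years.
50× is log₂ 50 ≈ 5.64 doublings, so ≈ 5.64 × 14.40 = 81 years.

approximately 81 years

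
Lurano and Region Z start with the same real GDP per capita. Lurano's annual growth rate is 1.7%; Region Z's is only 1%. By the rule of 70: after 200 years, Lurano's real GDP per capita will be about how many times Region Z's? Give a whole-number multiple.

roughly 4 times

Rate gap = 1.7% − 1% = 0.7 points.
The ratio doubles every 70/0.7 ≈ 100.00 years.
200/100.00 ≈ 2.00 doublings → ratio ≈ 2^2.00 ≈ 4.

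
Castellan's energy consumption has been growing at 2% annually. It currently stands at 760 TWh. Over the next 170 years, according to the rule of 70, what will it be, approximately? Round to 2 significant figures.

approximately 22000 TWh

Doubling time ≈ 70/2 = 35.00 years.
170 years is 170/35.00 ≈ 4.86 doublings, a factor of 2^4.86 ≈ 29.04.
760 × 29.04 ≈ 22000 TWh.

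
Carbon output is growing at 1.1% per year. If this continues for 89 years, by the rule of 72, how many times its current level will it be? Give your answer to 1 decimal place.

2.6 times

Doubles every ≈ 65.45 years (72/1.1).
89 years is 1.36 doublings; 2^1.36 ≈ 2.6×.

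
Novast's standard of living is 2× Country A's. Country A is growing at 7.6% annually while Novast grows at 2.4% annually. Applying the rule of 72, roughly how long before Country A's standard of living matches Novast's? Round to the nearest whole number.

Country A gains on Novast at 7.6% − 2.4% = 5.2 points a year.
At that relative rate the gap halves every 72/5.2 ≈ 13.85 years.
A 2× gap closes after 1 halving: 1 × 13.85 ≈ 14 years.

roughly 14 years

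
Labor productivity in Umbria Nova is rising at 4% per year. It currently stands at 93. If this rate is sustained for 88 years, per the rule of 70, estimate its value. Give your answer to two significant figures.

Doubling time ≈ 70/4 = 17.50 years.
88 years is 88/17.50 ≈ 5.03 doublings, a factor of 2^5.03 ≈ 32.67.
93 × 32.67 ≈ 3000.

around 3000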